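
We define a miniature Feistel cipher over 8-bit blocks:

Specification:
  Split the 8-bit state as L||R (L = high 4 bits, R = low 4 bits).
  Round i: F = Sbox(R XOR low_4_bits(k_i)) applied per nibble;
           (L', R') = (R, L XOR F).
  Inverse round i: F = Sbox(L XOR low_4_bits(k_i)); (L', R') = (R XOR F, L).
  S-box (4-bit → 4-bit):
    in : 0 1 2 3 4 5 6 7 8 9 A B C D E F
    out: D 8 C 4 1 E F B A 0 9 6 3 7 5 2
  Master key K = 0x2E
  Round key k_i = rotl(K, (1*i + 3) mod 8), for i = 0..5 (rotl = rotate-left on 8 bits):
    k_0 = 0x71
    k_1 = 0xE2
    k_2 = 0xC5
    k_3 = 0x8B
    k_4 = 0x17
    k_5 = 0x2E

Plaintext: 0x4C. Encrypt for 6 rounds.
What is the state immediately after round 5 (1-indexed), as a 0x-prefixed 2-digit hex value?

0x9E

s_0 = plaintext = 0x4C
s_1 = Round(s_0, k_0) = 0xC3
s_2 = Round(s_1, k_1) = 0x34
s_3 = Round(s_2, k_2) = 0x4B
s_4 = Round(s_3, k_3) = 0xB9
s_5 = Round(s_4, k_4) = 0x9E
s_6 = Round(s_5, k_5) = 0xE4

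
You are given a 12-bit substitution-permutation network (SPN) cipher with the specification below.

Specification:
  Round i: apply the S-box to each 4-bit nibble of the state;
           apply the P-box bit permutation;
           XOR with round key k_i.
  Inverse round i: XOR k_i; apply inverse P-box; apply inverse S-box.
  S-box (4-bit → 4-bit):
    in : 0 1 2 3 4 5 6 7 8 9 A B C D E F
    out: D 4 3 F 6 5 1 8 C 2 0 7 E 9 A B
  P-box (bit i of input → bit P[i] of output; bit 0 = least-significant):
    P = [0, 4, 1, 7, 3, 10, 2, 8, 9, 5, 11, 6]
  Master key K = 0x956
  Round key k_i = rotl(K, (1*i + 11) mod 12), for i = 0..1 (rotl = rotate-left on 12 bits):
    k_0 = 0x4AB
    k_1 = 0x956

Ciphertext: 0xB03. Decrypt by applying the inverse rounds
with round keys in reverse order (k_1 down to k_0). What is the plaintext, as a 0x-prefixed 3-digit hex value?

0x4DF

s_0 = ciphertext = 0xB03
s_1 = InvRound(s_0, k_1) = 0xD12
s_2 = InvRound(s_1, k_0) = 0x4DF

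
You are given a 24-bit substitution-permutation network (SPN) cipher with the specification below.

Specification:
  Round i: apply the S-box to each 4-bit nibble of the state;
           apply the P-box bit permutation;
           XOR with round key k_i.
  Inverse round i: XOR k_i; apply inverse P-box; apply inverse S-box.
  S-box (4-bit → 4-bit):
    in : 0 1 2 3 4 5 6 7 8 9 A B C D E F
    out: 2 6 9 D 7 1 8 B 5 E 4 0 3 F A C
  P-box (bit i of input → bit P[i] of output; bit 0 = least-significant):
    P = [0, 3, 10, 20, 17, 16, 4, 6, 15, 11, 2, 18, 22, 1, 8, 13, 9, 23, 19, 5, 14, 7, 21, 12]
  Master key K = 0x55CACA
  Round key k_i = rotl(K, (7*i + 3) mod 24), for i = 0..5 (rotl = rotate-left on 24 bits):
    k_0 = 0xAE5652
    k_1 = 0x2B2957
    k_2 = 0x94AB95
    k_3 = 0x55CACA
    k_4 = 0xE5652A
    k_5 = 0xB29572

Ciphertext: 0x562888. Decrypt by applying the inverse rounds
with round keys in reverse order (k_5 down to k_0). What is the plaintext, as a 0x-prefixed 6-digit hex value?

0xF231BD

s_0 = ciphertext = 0x562888
s_1 = InvRound(s_0, k_5) = 0x9ED7F1
s_2 = InvRound(s_1, k_4) = 0x9875D7
s_3 = InvRound(s_2, k_3) = 0x643D14
s_4 = InvRound(s_3, k_2) = 0x9C55B3
s_5 = InvRound(s_4, k_1) = 0xDE697F
s_6 = InvRound(s_5, k_0) = 0xF231BD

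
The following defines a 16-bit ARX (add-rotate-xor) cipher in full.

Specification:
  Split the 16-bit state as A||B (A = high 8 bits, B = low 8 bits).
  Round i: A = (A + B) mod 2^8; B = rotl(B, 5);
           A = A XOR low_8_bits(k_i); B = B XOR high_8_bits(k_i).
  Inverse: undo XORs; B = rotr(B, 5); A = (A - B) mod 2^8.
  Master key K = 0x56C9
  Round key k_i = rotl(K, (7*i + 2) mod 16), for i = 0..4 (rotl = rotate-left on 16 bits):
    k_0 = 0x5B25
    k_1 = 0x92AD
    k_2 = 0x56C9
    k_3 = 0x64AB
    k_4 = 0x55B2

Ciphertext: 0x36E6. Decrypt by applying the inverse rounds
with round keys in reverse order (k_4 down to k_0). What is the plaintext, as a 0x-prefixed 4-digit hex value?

0x294D

s_0 = ciphertext = 0x36E6
s_1 = InvRound(s_0, k_4) = 0xE79D
s_2 = InvRound(s_1, k_3) = 0x7DCF
s_3 = InvRound(s_2, k_2) = 0xE8CC
s_4 = InvRound(s_3, k_1) = 0x53F2
s_5 = InvRound(s_4, k_0) = 0x294D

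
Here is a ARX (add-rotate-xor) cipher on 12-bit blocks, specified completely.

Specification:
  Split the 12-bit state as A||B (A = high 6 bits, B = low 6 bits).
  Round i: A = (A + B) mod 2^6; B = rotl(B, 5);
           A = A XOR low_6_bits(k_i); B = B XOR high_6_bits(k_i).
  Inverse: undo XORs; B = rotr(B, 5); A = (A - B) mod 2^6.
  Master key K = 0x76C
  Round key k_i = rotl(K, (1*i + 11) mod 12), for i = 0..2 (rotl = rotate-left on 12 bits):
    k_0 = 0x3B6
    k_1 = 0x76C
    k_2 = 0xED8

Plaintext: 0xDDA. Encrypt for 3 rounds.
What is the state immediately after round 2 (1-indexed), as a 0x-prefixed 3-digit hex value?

0x1BC

s_0 = plaintext = 0xDDA
s_1 = Round(s_0, k_0) = 0x9C3
s_2 = Round(s_1, k_1) = 0x1BC
s_3 = Round(s_2, k_2) = 0x6A5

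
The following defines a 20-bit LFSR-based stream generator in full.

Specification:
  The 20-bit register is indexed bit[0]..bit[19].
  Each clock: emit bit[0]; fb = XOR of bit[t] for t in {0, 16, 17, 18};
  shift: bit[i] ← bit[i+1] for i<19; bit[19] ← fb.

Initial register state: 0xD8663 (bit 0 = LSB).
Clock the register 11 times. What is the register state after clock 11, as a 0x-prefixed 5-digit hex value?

reg_0 = 0xD8663
clock 1: out=1, reg = 0xEC331
clock 2: out=1, reg = 0xF6198
clock 3: out=0, reg = 0xFB0CC
clock 4: out=0, reg = 0xFD866
clock 5: out=0, reg = 0xFEC33
clock 6: out=1, reg = 0x7F619
clock 7: out=1, reg = 0x3FB0C
clock 8: out=0, reg = 0x1FD86
clock 9: out=0, reg = 0x8FEC3
clock 10: out=1, reg = 0xC7F61
clock 11: out=1, reg = 0x63FB0

0x63FB0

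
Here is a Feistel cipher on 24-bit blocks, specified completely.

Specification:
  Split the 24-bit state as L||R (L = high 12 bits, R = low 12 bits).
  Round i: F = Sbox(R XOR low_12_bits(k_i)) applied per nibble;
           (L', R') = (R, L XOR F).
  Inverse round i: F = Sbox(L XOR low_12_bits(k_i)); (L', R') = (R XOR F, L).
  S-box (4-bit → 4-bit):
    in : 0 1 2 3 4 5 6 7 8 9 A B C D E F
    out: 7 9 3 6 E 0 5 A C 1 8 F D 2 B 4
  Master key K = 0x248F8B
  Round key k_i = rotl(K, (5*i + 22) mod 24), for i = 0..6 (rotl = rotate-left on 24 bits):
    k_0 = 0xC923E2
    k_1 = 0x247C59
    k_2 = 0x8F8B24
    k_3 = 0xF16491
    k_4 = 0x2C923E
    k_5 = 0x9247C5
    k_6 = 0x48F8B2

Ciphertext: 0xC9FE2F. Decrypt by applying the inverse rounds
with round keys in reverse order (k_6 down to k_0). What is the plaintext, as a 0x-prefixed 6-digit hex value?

s_0 = ciphertext = 0xC9FE2F
s_1 = InvRound(s_0, k_6) = 0x01DC9F
s_2 = InvRound(s_1, k_5) = 0x6B301D
s_3 = InvRound(s_2, k_4) = 0xEDF6B3
s_4 = InvRound(s_3, k_3) = 0xE58EDF
s_5 = InvRound(s_4, k_2) = 0xE72E58
s_6 = InvRound(s_5, k_1) = 0xD67E72
s_7 = InvRound(s_6, k_0) = 0x5B2D67

0x5B2D67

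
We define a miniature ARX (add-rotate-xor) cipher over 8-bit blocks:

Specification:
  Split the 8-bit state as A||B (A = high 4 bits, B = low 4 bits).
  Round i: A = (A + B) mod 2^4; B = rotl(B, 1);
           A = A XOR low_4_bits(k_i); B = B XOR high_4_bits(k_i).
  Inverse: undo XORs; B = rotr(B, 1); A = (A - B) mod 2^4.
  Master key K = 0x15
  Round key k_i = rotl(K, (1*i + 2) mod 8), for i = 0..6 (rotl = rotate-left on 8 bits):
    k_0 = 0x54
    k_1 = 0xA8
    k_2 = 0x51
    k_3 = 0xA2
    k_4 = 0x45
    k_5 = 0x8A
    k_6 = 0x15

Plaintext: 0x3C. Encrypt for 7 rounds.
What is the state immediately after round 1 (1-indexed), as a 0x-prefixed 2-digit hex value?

s_0 = plaintext = 0x3C
s_1 = Round(s_0, k_0) = 0xBC
s_2 = Round(s_1, k_1) = 0xF3
s_3 = Round(s_2, k_2) = 0x33
s_4 = Round(s_3, k_3) = 0x4C
s_5 = Round(s_4, k_4) = 0x5D
s_6 = Round(s_5, k_5) = 0x83
s_7 = Round(s_6, k_6) = 0xE7

0xBC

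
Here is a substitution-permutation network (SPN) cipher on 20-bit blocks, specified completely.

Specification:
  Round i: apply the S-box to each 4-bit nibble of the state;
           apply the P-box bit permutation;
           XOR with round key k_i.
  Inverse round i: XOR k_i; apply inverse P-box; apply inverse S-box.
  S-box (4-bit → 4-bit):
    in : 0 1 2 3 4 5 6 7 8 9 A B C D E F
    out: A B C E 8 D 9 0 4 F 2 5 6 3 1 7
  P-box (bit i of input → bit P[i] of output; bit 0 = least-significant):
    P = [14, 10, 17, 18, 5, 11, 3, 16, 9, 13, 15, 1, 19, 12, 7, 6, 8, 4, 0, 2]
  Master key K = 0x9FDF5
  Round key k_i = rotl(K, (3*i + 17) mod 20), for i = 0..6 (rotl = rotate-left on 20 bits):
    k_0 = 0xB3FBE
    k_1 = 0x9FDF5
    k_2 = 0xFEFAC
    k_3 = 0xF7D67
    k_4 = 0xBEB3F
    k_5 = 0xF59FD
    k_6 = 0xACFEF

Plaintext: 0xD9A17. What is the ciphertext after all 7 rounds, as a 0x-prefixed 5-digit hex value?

s_0 = plaintext = 0xD9A17
s_1 = Round(s_0, k_0) = 0x2064E
s_2 = Round(s_1, k_1) = 0x8AFB2
s_3 = Round(s_2, k_2) = 0x95D85
s_4 = Round(s_3, k_3) = 0x11EBA
s_5 = Round(s_4, k_4) = 0x3FC43
s_6 = Round(s_5, k_5) = 0x0ED68
s_7 = Round(s_6, k_6) = 0x1EDDB

0x1EDDB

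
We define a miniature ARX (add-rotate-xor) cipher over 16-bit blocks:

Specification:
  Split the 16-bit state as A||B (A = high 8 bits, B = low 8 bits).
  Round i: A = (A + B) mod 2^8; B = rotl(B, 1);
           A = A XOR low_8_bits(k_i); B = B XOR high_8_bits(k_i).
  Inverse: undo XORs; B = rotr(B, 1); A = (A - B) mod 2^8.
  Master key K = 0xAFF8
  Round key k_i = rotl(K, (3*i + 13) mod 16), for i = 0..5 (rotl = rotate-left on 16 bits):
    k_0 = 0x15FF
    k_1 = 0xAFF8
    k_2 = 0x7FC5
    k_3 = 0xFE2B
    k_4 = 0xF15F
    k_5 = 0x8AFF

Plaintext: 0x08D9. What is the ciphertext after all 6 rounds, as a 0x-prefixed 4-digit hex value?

s_0 = plaintext = 0x08D9
s_1 = Round(s_0, k_0) = 0x1EA6
s_2 = Round(s_1, k_1) = 0x3CE2
s_3 = Round(s_2, k_2) = 0xDBBA
s_4 = Round(s_3, k_3) = 0xBE8B
s_5 = Round(s_4, k_4) = 0x16E6
s_6 = Round(s_5, k_5) = 0x0347

0x0347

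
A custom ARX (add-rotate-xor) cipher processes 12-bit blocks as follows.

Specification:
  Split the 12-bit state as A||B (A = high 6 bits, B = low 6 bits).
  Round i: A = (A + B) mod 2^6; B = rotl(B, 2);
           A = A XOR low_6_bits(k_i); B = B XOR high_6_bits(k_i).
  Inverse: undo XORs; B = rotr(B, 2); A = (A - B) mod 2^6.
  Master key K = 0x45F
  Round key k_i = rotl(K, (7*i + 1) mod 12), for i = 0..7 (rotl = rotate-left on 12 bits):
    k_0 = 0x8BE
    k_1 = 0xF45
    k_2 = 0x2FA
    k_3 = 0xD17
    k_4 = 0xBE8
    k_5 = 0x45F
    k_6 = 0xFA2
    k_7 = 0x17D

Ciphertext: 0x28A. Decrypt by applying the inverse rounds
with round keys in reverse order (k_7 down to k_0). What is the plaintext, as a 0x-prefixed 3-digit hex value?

0x265

s_0 = ciphertext = 0x28A
s_1 = InvRound(s_0, k_7) = 0x133
s_2 = InvRound(s_1, k_6) = 0x4D3
s_3 = InvRound(s_2, k_5) = 0xB20
s_4 = InvRound(s_3, k_4) = 0x473
s_5 = InvRound(s_4, k_3) = 0x571
s_6 = InvRound(s_5, k_2) = 0x06E
s_7 = InvRound(s_6, k_1) = 0x434
s_8 = InvRound(s_7, k_0) = 0x265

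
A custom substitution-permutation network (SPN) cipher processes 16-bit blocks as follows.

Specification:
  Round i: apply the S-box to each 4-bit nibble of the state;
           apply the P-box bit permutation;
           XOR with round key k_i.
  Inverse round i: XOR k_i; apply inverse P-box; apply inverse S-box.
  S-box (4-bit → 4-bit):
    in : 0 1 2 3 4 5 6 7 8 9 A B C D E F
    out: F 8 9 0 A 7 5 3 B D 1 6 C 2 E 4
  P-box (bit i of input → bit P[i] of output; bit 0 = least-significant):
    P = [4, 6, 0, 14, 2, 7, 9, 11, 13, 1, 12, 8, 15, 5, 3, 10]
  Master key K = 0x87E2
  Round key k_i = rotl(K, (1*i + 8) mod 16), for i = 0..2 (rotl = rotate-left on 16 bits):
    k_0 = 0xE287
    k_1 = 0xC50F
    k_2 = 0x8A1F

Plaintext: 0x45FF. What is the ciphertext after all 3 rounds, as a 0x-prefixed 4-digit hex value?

s_0 = plaintext = 0x45FF
s_1 = Round(s_0, k_0) = 0xD4A4
s_2 = Round(s_1, k_1) = 0x8469
s_3 = Round(s_2, k_2) = 0x4D28

0x4D28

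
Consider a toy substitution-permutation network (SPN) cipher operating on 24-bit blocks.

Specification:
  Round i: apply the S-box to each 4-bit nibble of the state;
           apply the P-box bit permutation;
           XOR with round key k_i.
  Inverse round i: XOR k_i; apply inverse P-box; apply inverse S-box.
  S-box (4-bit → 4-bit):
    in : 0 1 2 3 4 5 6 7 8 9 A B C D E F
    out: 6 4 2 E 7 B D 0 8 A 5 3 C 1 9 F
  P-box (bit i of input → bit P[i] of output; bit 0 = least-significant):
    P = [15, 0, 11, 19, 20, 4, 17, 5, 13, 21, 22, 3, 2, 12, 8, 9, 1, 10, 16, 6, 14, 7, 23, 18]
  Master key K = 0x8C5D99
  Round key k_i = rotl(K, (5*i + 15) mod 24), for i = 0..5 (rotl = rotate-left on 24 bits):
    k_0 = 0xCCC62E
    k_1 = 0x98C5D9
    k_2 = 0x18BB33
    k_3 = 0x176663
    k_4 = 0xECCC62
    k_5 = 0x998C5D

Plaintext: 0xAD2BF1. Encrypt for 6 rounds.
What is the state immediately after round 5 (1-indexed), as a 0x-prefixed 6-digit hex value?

0x8F2F35

s_0 = plaintext = 0xAD2BF1
s_1 = Round(s_0, k_0) = 0x7EBE1C
s_2 = Round(s_1, k_1) = 0x92FD97
s_3 = Round(s_2, k_2) = 0x1C8C87
s_4 = Round(s_3, k_3) = 0xD6640B
s_5 = Round(s_4, k_4) = 0x8F2F35
s_6 = Round(s_5, k_5) = 0xF63826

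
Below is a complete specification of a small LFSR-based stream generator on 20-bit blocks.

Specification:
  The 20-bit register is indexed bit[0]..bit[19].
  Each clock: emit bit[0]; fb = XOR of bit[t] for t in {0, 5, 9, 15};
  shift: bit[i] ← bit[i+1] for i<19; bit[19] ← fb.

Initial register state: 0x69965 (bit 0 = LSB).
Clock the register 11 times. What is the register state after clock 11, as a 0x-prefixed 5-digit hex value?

0xE1ED3

reg_0 = 0x69965
clock 1: out=1, reg = 0xB4CB2
clock 2: out=0, reg = 0xDA659
clock 3: out=1, reg = 0xED32C
clock 4: out=0, reg = 0xF6996
clock 5: out=0, reg = 0x7B4CB
clock 6: out=1, reg = 0x3DA65
clock 7: out=1, reg = 0x1ED32
clock 8: out=0, reg = 0x0F699
clock 9: out=1, reg = 0x87B4C
clock 10: out=0, reg = 0xC3DA6
clock 11: out=0, reg = 0xE1ED3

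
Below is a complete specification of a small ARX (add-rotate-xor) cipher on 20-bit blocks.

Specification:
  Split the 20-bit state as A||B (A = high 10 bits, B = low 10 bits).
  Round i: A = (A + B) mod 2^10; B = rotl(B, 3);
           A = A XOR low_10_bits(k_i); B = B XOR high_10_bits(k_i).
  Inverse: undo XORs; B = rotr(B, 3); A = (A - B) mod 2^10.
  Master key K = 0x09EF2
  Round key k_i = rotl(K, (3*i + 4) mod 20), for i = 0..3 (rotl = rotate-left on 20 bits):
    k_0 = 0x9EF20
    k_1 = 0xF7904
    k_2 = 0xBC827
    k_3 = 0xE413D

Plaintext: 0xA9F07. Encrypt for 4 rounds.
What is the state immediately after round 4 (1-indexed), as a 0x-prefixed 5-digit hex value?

0x1C89A

s_0 = plaintext = 0xA9F07
s_1 = Round(s_0, k_0) = 0xA3A45
s_2 = Round(s_1, k_1) = 0x75DF2
s_3 = Round(s_2, k_2) = 0xFB961
s_4 = Round(s_3, k_3) = 0x1C89A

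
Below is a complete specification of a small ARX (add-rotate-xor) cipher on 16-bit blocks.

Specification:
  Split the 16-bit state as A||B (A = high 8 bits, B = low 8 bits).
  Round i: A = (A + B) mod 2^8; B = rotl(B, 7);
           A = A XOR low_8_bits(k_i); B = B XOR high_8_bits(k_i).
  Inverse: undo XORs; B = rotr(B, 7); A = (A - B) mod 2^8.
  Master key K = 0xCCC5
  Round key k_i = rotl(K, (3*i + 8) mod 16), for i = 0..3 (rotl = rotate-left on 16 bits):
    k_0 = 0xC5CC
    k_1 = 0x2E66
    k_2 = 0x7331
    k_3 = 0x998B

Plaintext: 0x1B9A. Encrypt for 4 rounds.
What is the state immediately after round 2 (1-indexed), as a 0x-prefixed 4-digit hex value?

s_0 = plaintext = 0x1B9A
s_1 = Round(s_0, k_0) = 0x7988
s_2 = Round(s_1, k_1) = 0x676A
s_3 = Round(s_2, k_2) = 0xE046
s_4 = Round(s_3, k_3) = 0xADBA

0x676A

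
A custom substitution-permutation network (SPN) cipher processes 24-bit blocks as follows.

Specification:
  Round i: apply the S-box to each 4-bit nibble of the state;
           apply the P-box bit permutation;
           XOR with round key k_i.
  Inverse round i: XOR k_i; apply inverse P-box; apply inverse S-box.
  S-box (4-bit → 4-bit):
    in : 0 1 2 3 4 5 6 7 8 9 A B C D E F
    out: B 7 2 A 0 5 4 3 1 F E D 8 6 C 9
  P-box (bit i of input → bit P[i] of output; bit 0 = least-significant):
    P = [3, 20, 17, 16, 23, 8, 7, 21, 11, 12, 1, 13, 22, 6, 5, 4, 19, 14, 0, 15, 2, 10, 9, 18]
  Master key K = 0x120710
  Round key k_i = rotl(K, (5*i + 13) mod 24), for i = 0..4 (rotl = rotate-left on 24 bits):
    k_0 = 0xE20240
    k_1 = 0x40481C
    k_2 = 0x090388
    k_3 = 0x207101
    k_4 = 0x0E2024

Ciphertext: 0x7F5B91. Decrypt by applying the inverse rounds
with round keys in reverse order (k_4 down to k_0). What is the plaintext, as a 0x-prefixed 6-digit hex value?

0x949778

s_0 = ciphertext = 0x7F5B91
s_1 = InvRound(s_0, k_4) = 0x5DB0A3
s_2 = InvRound(s_1, k_3) = 0xC056A3
s_3 = InvRound(s_2, k_2) = 0x215D7F
s_4 = InvRound(s_3, k_1) = 0x261D3C
s_5 = InvRound(s_4, k_0) = 0x949778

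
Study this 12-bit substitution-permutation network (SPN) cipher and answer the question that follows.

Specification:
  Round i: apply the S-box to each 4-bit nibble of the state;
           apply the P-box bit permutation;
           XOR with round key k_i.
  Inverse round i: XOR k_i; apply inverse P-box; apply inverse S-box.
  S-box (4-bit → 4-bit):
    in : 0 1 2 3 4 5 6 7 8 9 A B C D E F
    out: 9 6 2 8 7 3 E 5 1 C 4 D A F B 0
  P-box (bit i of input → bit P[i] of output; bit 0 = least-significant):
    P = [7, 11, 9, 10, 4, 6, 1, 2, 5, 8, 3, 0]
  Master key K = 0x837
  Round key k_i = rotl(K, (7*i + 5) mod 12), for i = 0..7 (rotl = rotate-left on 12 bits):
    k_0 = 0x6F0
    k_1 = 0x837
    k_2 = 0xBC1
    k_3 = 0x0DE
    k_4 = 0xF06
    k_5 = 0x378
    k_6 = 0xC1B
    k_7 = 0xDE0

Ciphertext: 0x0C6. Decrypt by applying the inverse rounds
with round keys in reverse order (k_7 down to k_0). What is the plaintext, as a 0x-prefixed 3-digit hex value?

0x494

s_0 = ciphertext = 0x0C6
s_1 = InvRound(s_0, k_7) = 0x59C
s_2 = InvRound(s_1, k_6) = 0xC95
s_3 = InvRound(s_2, k_5) = 0xDCD
s_4 = InvRound(s_3, k_4) = 0x917
s_5 = InvRound(s_4, k_3) = 0x625
s_6 = InvRound(s_5, k_2) = 0x5CE
s_7 = InvRound(s_6, k_1) = 0xD5E
s_8 = InvRound(s_7, k_0) = 0x494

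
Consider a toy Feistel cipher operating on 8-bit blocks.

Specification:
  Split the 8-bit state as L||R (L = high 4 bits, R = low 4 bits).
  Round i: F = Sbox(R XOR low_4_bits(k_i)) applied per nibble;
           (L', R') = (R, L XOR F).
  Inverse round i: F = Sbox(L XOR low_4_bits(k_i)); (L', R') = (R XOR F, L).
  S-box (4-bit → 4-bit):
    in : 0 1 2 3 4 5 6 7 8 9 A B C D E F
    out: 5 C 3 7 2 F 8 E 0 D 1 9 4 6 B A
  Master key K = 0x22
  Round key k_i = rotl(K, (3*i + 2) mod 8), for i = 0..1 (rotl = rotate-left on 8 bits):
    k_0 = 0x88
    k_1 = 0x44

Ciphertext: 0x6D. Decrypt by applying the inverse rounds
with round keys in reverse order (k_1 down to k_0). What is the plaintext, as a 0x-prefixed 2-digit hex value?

s_0 = ciphertext = 0x6D
s_1 = InvRound(s_0, k_1) = 0xE6
s_2 = InvRound(s_1, k_0) = 0xEE

0xEE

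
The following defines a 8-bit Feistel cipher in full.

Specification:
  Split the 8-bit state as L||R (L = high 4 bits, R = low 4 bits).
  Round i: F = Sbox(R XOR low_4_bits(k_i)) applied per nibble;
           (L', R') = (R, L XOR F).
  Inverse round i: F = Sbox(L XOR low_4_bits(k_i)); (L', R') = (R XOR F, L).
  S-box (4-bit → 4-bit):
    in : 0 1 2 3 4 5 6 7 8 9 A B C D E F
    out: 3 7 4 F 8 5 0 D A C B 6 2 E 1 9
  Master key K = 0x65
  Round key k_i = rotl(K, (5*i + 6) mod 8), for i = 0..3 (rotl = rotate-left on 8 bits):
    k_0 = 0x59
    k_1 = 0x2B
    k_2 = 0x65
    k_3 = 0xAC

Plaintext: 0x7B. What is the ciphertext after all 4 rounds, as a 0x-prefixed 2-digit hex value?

0xBC

s_0 = plaintext = 0x7B
s_1 = Round(s_0, k_0) = 0xB3
s_2 = Round(s_1, k_1) = 0x31
s_3 = Round(s_2, k_2) = 0x1B
s_4 = Round(s_3, k_3) = 0xBC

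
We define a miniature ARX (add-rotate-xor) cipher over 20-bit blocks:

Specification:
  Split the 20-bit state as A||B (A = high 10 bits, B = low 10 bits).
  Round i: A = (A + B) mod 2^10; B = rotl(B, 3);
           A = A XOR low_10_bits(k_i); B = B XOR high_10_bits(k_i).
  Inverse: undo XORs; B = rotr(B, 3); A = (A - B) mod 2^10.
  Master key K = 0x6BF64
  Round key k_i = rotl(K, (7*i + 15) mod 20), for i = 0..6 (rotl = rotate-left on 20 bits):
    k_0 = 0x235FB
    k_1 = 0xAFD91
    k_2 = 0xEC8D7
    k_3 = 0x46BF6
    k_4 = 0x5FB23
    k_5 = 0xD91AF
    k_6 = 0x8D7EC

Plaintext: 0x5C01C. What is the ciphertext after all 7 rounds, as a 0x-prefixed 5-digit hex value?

s_0 = plaintext = 0x5C01C
s_1 = Round(s_0, k_0) = 0x1DC6D
s_2 = Round(s_1, k_1) = 0x5D5D7
s_3 = Round(s_2, k_2) = 0xE6D09
s_4 = Round(s_3, k_3) = 0xD4950
s_5 = Round(s_4, k_4) = 0xE07FC
s_6 = Round(s_5, k_5) = 0xB4883
s_7 = Round(s_6, k_6) = 0x2E62C

0x2E62C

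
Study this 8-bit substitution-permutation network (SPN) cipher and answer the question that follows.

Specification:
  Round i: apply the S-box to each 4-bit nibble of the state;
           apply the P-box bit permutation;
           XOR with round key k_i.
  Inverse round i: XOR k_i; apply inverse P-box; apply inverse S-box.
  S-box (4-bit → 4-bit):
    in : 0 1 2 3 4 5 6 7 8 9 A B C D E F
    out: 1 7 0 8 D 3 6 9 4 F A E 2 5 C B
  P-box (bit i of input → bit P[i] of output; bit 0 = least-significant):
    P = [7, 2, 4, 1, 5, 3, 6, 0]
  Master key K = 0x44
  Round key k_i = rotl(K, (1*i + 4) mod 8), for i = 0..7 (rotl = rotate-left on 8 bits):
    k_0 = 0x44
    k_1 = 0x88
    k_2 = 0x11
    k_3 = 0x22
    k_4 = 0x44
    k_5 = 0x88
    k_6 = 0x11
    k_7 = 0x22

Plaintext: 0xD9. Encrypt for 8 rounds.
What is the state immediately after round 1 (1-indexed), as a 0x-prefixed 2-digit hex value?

0xB2

s_0 = plaintext = 0xD9
s_1 = Round(s_0, k_0) = 0xB2
s_2 = Round(s_1, k_1) = 0xC1
s_3 = Round(s_2, k_2) = 0x8D
s_4 = Round(s_3, k_3) = 0xF2
s_5 = Round(s_4, k_4) = 0x6D
s_6 = Round(s_5, k_5) = 0x50
s_7 = Round(s_6, k_6) = 0xB9
s_8 = Round(s_7, k_7) = 0xFD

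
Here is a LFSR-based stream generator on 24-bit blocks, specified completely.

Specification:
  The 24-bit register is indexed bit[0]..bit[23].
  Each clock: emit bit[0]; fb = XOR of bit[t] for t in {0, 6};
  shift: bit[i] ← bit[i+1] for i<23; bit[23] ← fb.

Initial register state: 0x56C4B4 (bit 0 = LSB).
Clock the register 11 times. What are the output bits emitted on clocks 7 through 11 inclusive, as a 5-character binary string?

01001

reg_0 = 0x56C4B4
clock 1: out=0, reg = 0x2B625A
clock 2: out=0, reg = 0x95B12D
clock 3: out=1, reg = 0xCAD896
clock 4: out=0, reg = 0x656C4B
clock 5: out=1, reg = 0x32B625
clock 6: out=1, reg = 0x995B12
clock 7: out=0, reg = 0x4CAD89
clock 8: out=1, reg = 0xA656C4
clock 9: out=0, reg = 0xD32B62
clock 10: out=0, reg = 0xE995B1
clock 11: out=1, reg = 0xF4CAD8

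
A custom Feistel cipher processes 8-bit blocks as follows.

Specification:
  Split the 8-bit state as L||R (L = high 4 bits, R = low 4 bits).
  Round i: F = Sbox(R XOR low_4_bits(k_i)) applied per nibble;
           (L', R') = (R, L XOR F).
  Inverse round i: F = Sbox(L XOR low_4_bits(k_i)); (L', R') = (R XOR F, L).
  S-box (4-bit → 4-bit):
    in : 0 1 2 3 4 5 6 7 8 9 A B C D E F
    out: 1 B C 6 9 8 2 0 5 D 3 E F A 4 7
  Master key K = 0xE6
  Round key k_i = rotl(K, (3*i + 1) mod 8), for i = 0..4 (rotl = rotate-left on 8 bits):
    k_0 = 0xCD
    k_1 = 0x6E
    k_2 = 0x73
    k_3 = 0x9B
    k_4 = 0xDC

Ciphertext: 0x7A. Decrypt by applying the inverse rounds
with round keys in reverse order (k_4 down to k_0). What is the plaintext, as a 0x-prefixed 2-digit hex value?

s_0 = ciphertext = 0x7A
s_1 = InvRound(s_0, k_4) = 0x47
s_2 = InvRound(s_1, k_3) = 0x04
s_3 = InvRound(s_2, k_2) = 0x20
s_4 = InvRound(s_3, k_1) = 0xF2
s_5 = InvRound(s_4, k_0) = 0xEF

0xEF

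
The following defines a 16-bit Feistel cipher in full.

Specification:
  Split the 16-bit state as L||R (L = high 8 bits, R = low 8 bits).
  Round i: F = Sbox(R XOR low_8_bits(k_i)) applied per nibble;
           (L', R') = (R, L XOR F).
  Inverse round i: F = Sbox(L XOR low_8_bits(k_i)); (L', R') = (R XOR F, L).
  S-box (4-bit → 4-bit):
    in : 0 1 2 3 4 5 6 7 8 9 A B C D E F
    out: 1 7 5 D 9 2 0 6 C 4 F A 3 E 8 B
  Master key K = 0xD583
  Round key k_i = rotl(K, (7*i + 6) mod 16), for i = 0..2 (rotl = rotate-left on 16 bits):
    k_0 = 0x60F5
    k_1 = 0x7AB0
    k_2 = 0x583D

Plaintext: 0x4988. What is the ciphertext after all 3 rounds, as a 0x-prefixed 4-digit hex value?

0xCE9A

s_0 = plaintext = 0x4988
s_1 = Round(s_0, k_0) = 0x8827
s_2 = Round(s_1, k_1) = 0x27CE
s_3 = Round(s_2, k_2) = 0xCE9A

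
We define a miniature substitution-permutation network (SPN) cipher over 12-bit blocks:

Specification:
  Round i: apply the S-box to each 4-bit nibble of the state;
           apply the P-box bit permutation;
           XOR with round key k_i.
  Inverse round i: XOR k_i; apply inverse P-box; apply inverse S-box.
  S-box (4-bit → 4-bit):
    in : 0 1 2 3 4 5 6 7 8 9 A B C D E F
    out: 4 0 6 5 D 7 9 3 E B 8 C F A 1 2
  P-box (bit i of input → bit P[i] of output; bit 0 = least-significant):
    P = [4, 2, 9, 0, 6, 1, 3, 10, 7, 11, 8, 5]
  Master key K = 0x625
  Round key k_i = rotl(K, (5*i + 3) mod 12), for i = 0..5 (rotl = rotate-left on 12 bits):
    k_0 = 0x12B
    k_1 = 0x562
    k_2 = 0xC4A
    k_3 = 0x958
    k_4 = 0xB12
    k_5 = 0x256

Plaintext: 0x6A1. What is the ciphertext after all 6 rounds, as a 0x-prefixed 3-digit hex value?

0x9FF

s_0 = plaintext = 0x6A1
s_1 = Round(s_0, k_0) = 0x58B
s_2 = Round(s_1, k_1) = 0xAE9
s_3 = Round(s_2, k_2) = 0xC3F
s_4 = Round(s_3, k_3) = 0x0B4
s_5 = Round(s_4, k_4) = 0xC0B
s_6 = Round(s_5, k_5) = 0x9FF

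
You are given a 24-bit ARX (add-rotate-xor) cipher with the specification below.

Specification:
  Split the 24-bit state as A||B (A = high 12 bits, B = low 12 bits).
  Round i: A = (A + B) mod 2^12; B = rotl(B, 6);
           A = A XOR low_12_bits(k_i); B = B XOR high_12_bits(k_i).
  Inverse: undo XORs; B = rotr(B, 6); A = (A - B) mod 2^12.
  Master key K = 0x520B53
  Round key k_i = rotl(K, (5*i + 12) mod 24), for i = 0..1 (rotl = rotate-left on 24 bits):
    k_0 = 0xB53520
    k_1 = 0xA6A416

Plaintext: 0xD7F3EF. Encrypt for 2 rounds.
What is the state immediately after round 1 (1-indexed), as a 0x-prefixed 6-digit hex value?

0x44E09C

s_0 = plaintext = 0xD7F3EF
s_1 = Round(s_0, k_0) = 0x44E09C
s_2 = Round(s_1, k_1) = 0x0FCD68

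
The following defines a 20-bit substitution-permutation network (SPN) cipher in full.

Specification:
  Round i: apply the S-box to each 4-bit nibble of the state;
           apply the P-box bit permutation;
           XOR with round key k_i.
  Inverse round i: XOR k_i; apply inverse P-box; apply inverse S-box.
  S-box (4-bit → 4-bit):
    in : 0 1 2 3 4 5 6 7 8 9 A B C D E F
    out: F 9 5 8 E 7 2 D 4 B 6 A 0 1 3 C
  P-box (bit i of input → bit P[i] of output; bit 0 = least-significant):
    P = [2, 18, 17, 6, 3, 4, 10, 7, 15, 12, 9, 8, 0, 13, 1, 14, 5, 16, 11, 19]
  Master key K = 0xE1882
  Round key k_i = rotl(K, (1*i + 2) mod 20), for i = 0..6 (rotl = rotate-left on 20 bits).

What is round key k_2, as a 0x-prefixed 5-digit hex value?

K = 0xE1882
k_0 = rotl(K, (1*0+2) mod 20) = rotl(K, 2) = 0x8620B
k_1 = rotl(K, (1*1+2) mod 20) = rotl(K, 3) = 0x0C417
k_2 = rotl(K, (1*2+2) mod 20) = rotl(K, 4) = 0x1882E

0x1882E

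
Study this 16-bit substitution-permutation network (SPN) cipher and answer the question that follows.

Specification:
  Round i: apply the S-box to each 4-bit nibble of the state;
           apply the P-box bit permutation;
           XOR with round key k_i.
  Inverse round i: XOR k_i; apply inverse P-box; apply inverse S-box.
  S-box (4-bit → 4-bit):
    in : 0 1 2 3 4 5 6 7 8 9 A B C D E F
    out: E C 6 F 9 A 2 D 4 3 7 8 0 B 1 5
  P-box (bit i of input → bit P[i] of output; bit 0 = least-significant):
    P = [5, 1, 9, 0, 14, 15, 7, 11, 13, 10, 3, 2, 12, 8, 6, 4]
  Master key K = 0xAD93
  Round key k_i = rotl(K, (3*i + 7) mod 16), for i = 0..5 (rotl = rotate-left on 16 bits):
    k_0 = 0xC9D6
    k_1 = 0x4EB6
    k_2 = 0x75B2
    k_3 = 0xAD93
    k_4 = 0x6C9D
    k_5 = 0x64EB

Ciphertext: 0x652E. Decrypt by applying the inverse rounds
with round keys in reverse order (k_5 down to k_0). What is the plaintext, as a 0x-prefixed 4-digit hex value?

s_0 = ciphertext = 0x652E
s_1 = InvRound(s_0, k_5) = 0x2B8B
s_2 = InvRound(s_1, k_4) = 0x55E2
s_3 = InvRound(s_2, k_3) = 0x7ED4
s_4 = InvRound(s_3, k_2) = 0x2BBA
s_5 = InvRound(s_4, k_1) = 0x63EC
s_6 = InvRound(s_5, k_0) = 0xBF5A

0xBF5A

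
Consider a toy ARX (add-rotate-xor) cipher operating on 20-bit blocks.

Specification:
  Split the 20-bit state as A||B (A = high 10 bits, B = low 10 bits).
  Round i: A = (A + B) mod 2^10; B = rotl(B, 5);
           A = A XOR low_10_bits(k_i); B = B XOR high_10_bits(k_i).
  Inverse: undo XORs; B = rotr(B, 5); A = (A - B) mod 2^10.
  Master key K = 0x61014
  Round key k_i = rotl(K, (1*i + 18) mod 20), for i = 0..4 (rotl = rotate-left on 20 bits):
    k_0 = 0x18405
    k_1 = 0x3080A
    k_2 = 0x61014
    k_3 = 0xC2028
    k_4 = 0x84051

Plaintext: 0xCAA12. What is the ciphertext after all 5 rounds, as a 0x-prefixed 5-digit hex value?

0xF60FB

s_0 = plaintext = 0xCAA12
s_1 = Round(s_0, k_0) = 0x4E631
s_2 = Round(s_1, k_1) = 0xD82F3
s_3 = Round(s_2, k_2) = 0x91FF3
s_4 = Round(s_3, k_3) = 0x84977
s_5 = Round(s_4, k_4) = 0xF60FB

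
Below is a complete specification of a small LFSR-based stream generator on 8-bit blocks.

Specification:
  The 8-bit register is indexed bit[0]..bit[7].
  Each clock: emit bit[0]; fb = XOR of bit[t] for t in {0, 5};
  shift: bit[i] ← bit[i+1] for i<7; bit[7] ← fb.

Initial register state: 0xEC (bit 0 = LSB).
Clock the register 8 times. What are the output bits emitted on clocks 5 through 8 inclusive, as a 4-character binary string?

0111

reg_0 = 0xEC
clock 1: out=0, reg = 0xF6
clock 2: out=0, reg = 0xFB
clock 3: out=1, reg = 0x7D
clock 4: out=1, reg = 0x3E
clock 5: out=0, reg = 0x9F
clock 6: out=1, reg = 0xCF
clock 7: out=1, reg = 0xE7
clock 8: out=1, reg = 0x73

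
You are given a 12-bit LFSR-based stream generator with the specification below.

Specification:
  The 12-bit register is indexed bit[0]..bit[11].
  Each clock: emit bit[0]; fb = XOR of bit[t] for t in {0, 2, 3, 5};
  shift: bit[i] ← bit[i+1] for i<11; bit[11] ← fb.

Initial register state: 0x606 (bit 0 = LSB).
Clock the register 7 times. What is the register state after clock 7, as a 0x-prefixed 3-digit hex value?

reg_0 = 0x606
clock 1: out=0, reg = 0xB03
clock 2: out=1, reg = 0xD81
clock 3: out=1, reg = 0xEC0
clock 4: out=0, reg = 0x760
clock 5: out=0, reg = 0xBB0
clock 6: out=0, reg = 0xDD8
clock 7: out=0, reg = 0xEEC

0xEEC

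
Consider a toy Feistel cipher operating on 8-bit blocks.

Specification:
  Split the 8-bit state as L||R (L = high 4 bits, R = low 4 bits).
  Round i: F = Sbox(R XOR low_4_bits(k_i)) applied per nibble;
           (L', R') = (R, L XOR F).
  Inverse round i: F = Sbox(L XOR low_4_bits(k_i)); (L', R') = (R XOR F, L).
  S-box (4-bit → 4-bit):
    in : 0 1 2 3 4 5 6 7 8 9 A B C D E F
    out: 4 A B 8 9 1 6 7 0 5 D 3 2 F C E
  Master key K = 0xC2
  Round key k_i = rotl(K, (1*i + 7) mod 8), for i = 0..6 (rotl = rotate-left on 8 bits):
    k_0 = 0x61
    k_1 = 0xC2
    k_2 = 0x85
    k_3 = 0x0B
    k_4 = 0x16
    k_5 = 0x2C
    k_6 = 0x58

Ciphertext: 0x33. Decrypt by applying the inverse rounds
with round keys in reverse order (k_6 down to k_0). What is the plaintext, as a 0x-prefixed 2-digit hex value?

0xCB

s_0 = ciphertext = 0x33
s_1 = InvRound(s_0, k_6) = 0x03
s_2 = InvRound(s_1, k_5) = 0x10
s_3 = InvRound(s_2, k_4) = 0x71
s_4 = InvRound(s_3, k_3) = 0x37
s_5 = InvRound(s_4, k_2) = 0x13
s_6 = InvRound(s_5, k_1) = 0xB1
s_7 = InvRound(s_6, k_0) = 0xCB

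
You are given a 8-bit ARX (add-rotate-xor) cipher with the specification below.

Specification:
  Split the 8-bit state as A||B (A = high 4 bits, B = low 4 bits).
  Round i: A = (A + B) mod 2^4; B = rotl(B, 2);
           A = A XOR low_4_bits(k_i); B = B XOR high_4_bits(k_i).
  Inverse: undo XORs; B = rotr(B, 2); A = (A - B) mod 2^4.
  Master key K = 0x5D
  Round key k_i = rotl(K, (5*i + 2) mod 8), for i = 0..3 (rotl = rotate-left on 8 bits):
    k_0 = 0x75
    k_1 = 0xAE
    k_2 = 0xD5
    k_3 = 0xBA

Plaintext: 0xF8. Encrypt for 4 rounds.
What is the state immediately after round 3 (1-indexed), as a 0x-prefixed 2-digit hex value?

s_0 = plaintext = 0xF8
s_1 = Round(s_0, k_0) = 0x25
s_2 = Round(s_1, k_1) = 0x9F
s_3 = Round(s_2, k_2) = 0xD2
s_4 = Round(s_3, k_3) = 0x53

0xD2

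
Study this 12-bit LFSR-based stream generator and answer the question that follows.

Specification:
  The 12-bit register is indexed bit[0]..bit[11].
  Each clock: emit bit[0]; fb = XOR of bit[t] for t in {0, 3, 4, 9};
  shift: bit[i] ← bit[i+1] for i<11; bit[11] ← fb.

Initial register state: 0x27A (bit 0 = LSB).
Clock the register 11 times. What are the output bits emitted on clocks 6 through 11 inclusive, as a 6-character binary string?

reg_0 = 0x27A
clock 1: out=0, reg = 0x93D
clock 2: out=1, reg = 0xC9E
clock 3: out=0, reg = 0x64F
clock 4: out=1, reg = 0xB27
clock 5: out=1, reg = 0x593
clock 6: out=1, reg = 0x2C9
clock 7: out=1, reg = 0x964
clock 8: out=0, reg = 0x4B2
clock 9: out=0, reg = 0xA59
clock 10: out=1, reg = 0x52C
clock 11: out=0, reg = 0xA96

110010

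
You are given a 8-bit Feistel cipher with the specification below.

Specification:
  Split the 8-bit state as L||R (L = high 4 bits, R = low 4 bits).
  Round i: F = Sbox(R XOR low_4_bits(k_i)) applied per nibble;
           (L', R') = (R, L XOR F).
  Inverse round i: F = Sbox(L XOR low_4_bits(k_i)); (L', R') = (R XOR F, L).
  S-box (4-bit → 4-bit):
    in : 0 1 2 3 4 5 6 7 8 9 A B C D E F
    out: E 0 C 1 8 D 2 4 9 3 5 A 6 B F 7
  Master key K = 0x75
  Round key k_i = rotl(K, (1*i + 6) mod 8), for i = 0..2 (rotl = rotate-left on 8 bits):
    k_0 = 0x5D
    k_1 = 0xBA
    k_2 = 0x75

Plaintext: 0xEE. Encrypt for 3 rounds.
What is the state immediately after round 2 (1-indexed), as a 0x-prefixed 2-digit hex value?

s_0 = plaintext = 0xEE
s_1 = Round(s_0, k_0) = 0xEF
s_2 = Round(s_1, k_1) = 0xF3
s_3 = Round(s_2, k_2) = 0x3D

0xF3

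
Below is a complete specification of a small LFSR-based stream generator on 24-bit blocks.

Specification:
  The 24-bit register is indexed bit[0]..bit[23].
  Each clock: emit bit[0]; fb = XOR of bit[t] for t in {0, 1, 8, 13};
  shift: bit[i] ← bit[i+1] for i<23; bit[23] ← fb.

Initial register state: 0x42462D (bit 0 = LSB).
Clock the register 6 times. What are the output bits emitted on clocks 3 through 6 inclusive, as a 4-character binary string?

1101

reg_0 = 0x42462D
clock 1: out=1, reg = 0xA12316
clock 2: out=0, reg = 0xD0918B
clock 3: out=1, reg = 0xE848C5
clock 4: out=1, reg = 0xF42462
clock 5: out=0, reg = 0x7A1231
clock 6: out=1, reg = 0xBD0918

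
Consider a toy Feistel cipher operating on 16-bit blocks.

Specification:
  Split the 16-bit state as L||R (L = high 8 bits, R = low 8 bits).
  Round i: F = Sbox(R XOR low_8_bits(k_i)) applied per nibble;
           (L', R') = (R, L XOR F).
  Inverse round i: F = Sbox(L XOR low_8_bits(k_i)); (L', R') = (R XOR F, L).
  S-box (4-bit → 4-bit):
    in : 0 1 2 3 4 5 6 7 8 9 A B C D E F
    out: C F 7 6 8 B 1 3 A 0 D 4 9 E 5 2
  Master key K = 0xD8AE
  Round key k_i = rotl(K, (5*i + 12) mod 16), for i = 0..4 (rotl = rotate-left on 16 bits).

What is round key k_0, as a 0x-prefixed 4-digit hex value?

0xED8A

K = 0xD8AE
k_0 = rotl(K, (5*0+12) mod 16) = rotl(K, 12) = 0xED8A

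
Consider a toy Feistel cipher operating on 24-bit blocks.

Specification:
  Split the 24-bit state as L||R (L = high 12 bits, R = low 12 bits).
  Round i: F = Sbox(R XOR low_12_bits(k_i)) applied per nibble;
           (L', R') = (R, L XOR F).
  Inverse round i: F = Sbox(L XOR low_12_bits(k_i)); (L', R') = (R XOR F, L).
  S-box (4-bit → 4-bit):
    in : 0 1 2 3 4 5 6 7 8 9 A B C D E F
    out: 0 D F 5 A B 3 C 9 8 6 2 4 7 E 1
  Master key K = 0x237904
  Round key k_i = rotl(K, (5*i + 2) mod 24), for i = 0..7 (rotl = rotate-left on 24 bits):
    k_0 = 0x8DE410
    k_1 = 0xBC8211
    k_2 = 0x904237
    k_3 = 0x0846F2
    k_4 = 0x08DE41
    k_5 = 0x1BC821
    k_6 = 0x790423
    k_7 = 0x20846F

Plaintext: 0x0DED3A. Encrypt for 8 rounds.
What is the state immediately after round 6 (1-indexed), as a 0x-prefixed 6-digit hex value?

s_0 = plaintext = 0x0DED3A
s_1 = Round(s_0, k_0) = 0xD3A828
s_2 = Round(s_1, k_1) = 0x828B62
s_3 = Round(s_2, k_2) = 0xB62093
s_4 = Round(s_3, k_3) = 0x09385F
s_5 = Round(s_4, k_4) = 0x85F34D
s_6 = Round(s_5, k_5) = 0x34DA6B
s_7 = Round(s_6, k_6) = 0xA6BDE4
s_8 = Round(s_7, k_7) = 0xDE42F9

0x34DA6B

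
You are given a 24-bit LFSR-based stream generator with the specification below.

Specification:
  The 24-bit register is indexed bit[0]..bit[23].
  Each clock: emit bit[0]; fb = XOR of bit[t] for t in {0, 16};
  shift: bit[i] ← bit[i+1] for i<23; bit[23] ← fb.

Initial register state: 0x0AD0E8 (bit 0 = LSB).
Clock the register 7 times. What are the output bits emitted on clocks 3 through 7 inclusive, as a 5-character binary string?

01011

reg_0 = 0x0AD0E8
clock 1: out=0, reg = 0x056874
clock 2: out=0, reg = 0x82B43A
clock 3: out=0, reg = 0x415A1D
clock 4: out=1, reg = 0x20AD0E
clock 5: out=0, reg = 0x105687
clock 6: out=1, reg = 0x882B43
clock 7: out=1, reg = 0xC415A1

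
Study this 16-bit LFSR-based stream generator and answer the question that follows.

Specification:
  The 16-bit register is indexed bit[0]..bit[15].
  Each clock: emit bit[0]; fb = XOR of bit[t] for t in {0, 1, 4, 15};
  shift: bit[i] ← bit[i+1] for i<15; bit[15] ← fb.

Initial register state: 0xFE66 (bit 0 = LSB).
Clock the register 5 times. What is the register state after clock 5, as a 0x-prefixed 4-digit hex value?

0x77F3

reg_0 = 0xFE66
clock 1: out=0, reg = 0x7F33
clock 2: out=1, reg = 0xBF99
clock 3: out=1, reg = 0xDFCC
clock 4: out=0, reg = 0xEFE6
clock 5: out=0, reg = 0x77F3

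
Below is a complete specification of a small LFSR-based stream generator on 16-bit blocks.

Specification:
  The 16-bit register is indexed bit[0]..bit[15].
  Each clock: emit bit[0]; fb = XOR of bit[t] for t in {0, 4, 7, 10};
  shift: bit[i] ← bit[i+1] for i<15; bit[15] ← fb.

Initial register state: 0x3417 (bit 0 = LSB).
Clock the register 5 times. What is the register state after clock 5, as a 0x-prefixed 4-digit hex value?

0x99A0

reg_0 = 0x3417
clock 1: out=1, reg = 0x9A0B
clock 2: out=1, reg = 0xCD05
clock 3: out=1, reg = 0x6682
clock 4: out=0, reg = 0x3341
clock 5: out=1, reg = 0x99A0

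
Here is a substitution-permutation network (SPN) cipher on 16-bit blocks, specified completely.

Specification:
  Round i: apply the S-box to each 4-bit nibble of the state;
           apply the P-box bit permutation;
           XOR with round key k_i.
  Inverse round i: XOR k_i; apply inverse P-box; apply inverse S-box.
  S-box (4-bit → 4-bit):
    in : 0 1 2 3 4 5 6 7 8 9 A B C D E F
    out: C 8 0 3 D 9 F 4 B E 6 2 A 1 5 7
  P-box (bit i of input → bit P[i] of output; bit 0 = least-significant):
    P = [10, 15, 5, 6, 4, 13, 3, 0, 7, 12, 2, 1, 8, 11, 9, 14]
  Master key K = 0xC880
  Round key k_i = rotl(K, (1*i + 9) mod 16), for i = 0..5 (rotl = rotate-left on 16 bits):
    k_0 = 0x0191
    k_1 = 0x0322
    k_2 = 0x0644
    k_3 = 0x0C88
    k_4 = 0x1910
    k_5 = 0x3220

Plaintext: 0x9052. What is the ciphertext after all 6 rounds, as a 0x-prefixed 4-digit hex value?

0x8B32

s_0 = plaintext = 0x9052
s_1 = Round(s_0, k_0) = 0x4B86
s_2 = Round(s_1, k_1) = 0xF453
s_3 = Round(s_2, k_2) = 0x89D3
s_4 = Round(s_3, k_3) = 0xD19E
s_5 = Round(s_4, k_4) = 0x3C3B
s_6 = Round(s_5, k_5) = 0x8B32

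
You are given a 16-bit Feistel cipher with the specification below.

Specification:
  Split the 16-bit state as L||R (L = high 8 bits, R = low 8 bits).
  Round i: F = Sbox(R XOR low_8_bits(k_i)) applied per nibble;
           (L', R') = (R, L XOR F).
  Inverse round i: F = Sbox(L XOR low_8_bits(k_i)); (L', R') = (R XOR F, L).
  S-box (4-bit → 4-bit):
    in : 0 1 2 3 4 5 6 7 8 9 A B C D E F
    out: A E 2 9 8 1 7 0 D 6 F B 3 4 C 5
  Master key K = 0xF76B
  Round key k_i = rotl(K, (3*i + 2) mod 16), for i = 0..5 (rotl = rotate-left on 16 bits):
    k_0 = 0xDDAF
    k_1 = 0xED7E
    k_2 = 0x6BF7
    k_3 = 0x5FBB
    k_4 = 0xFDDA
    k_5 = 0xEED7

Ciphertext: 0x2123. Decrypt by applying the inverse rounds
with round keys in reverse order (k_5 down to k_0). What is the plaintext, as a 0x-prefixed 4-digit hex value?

0xD558

s_0 = ciphertext = 0x2123
s_1 = InvRound(s_0, k_5) = 0x7421
s_2 = InvRound(s_1, k_4) = 0xDD74
s_3 = InvRound(s_2, k_3) = 0x03DD
s_4 = InvRound(s_3, k_2) = 0x8503
s_5 = InvRound(s_4, k_1) = 0x5885
s_6 = InvRound(s_5, k_0) = 0xD558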